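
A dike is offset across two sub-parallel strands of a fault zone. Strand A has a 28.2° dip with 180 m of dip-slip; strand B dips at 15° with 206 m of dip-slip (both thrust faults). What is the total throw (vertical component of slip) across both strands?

throw_A = 180 × sin(28.2°) = 85.06 m
throw_B = 206 × sin(15°) = 53.32 m
total = 85.06 + 53.32 = 138 m

138 m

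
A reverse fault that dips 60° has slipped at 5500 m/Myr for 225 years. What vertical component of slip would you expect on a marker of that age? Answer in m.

1.07 m

dip-slip = rate × time = 5500 m/Myr × 225 years = 1.237 m
throw = dip-slip × sin(dip) = 1.237 × sin(60°) = 1.07 m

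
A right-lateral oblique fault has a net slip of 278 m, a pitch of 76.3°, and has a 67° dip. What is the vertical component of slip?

dip-slip = net slip × sin(rake) = 278 m × sin(76.3°) = 270.1 m
throw = dip-slip × sin(dip) = 270.1 × sin(67°) = 249 m

249 m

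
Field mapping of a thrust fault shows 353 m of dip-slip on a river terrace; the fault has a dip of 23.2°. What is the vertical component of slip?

139 m

throw = dip-slip × sin(dip) = 353 m × sin(23.2°) = 139 m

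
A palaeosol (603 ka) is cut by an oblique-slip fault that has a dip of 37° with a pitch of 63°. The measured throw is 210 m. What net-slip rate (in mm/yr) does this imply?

0.649 mm/yr

dip-slip = throw / sin(dip) = 210 / sin(37°) = 348.9 m
net slip = dip-slip / sin(rake) = 348.9 / sin(63°) = 391.6 m
rate = 391.6 m / 603 ka = 0.000649 m/yr = 0.649 mm/yr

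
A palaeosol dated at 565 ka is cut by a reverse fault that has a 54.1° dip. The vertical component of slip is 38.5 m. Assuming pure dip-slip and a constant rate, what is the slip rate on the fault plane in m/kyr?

dip-slip = throw / sin(dip) = 38.5 m / sin(54.1°) = 47.53 m
rate = 47.53 m / 565 ka = 0.0000841 m/yr = 0.0841 m/kyr

0.0841 m/kyr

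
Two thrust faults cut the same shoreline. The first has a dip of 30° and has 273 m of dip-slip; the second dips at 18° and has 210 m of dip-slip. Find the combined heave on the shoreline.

heave_A = 273 × cos(30°) = 236.4 m
heave_B = 210 × cos(18°) = 199.7 m
total = 236.4 + 199.7 = 436 m

436 m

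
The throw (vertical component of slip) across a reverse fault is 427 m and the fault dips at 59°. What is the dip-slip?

dip-slip = throw / sin(dip) = 427 / sin(59°) = 498 m

498 m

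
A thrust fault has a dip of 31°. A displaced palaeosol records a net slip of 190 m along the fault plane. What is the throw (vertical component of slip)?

97.9 m

throw = dip-slip × sin(dip) = 190 m × sin(31°) = 97.9 m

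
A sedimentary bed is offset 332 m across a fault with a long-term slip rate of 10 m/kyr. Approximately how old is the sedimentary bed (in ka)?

age = offset / rate = 332 m / (10 m/kyr) = 33200 yr = 33.2 ka

33.2 ka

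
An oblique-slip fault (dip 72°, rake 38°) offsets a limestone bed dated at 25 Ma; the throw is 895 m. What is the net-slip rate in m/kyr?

0.0611 m/kyr

dip-slip = throw / sin(dip) = 895 / sin(72°) = 941.1 m
net slip = dip-slip / sin(rake) = 941.1 / sin(38°) = 1529 m
rate = 1529 m / 25 Ma = 0.0000611 m/yr = 0.0611 m/kyr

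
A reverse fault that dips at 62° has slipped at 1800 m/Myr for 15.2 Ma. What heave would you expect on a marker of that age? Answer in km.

dip-slip = rate × time = 1800 m/Myr × 15.2 Ma = 27360 m
heave = dip-slip × cos(dip) = 27360 × cos(62°) = 12800 m = 12.8 km

12.8 km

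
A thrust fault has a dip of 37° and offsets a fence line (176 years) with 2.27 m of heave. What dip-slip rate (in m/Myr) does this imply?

dip-slip = heave / cos(dip) = 2.27 m / cos(37°) = 2.842 m
rate = 2.842 m / 176 years = 0.0161 m/yr = 16100 m/Myr

16100 m/Myr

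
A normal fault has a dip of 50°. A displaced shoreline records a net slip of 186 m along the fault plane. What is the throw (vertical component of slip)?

142 m

throw = dip-slip × sin(dip) = 186 m × sin(50°) = 142 m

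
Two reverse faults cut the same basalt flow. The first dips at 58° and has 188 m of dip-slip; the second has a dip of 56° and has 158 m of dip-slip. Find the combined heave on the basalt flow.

188 m

heave_A = 188 × cos(58°) = 99.62 m
heave_B = 158 × cos(56°) = 88.35 m
total = 99.62 + 88.35 = 188 m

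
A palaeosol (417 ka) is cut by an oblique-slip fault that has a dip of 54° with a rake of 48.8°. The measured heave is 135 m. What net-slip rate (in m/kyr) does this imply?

dip-slip = heave / cos(dip) = 135 / cos(54°) = 229.7 m
net slip = dip-slip / sin(rake) = 229.7 / sin(48.8°) = 305.3 m
rate = 305.3 m / 417 ka = 0.000732 m/yr = 0.732 m/kyr

0.732 m/kyr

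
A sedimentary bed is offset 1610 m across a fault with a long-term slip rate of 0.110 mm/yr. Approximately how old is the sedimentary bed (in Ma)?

age = offset / rate = 1610 m / (0.110 mm/yr) = 1.46e+07 yr = 14.6 Ma

14.6 Ma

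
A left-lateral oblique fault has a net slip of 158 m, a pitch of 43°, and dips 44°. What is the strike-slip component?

116 m

strike-slip = net slip × cos(rake) = 158 m × cos(43°) = 116 m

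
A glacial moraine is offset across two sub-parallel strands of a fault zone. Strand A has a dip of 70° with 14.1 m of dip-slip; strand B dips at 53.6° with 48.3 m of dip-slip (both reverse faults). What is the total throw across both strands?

52.1 m

throw_A = 14.1 × sin(70°) = 13.25 m
throw_B = 48.3 × sin(53.6°) = 38.88 m
total = 13.25 + 38.88 = 52.1 m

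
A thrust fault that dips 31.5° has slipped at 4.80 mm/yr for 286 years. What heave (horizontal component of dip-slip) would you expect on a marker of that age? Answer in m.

dip-slip = rate × time = 4.80 mm/yr × 286 years = 1.373 m
heave = dip-slip × cos(dip) = 1.373 × cos(31.5°) = 1.17 m

1.17 m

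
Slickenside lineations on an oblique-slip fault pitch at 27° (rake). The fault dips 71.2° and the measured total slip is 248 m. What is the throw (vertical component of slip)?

107 m

dip-slip = net slip × sin(rake) = 248 m × sin(27°) = 112.6 m
throw = dip-slip × sin(dip) = 112.6 × sin(71.2°) = 107 m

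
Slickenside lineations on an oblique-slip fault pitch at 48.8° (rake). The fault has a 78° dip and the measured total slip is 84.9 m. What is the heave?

dip-slip = net slip × sin(rake) = 84.9 m × sin(48.8°) = 63.88 m
heave = dip-slip × cos(dip) = 63.88 × cos(78°) = 13.3 m

13.3 m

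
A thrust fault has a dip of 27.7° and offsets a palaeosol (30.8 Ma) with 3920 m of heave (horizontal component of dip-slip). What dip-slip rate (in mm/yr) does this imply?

0.144 mm/yr

dip-slip = heave / cos(dip) = 3920 m / cos(27.7°) = 4427 m
rate = 4427 m / 30.8 Ma = 0.000144 m/yr = 0.144 mm/yr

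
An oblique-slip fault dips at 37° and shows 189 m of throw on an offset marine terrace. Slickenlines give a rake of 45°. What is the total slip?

dip-slip = throw / sin(dip) = 189 / sin(37°) = 314 m
net slip = dip-slip / sin(rake) = 314 / sin(45°) = 444 m

444 m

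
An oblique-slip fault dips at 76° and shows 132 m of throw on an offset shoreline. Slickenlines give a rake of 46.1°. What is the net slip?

dip-slip = throw / sin(dip) = 132 / sin(76°) = 136 m
net slip = dip-slip / sin(rake) = 136 / sin(46.1°) = 189 m

189 m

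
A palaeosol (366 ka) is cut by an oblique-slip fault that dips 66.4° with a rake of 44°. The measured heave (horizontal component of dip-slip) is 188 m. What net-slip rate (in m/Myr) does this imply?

dip-slip = heave / cos(dip) = 188 / cos(66.4°) = 469.6 m
net slip = dip-slip / sin(rake) = 469.6 / sin(44°) = 676 m
rate = 676 m / 366 ka = 0.00185 m/yr = 1850 m/Myr

1850 m/Myr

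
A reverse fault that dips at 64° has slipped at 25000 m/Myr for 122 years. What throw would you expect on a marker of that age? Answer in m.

dip-slip = rate × time = 25000 m/Myr × 122 years = 3.050 m
throw = dip-slip × sin(dip) = 3.050 × sin(64°) = 2.74 m

2.74 m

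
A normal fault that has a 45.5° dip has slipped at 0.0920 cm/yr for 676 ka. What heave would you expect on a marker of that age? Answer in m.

436 m

dip-slip = rate × time = 0.0920 cm/yr × 676 ka = 621.9 m
heave = dip-slip × cos(dip) = 621.9 × cos(45.5°) = 436 m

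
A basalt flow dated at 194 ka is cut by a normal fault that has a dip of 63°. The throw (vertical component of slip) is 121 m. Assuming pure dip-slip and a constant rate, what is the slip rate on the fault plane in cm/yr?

0.0700 cm/yr

dip-slip = throw / sin(dip) = 121 m / sin(63°) = 135.8 m
rate = 135.8 m / 194 ka = 0.000700 m/yr = 0.0700 cm/yr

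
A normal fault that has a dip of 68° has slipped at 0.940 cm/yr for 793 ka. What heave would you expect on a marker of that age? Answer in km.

2.79 km

dip-slip = rate × time = 0.940 cm/yr × 793 ka = 7454 m
heave = dip-slip × cos(dip) = 7454 × cos(68°) = 2790 m = 2.79 km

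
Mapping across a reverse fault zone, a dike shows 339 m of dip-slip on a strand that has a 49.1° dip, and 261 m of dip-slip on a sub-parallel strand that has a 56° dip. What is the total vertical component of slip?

473 m

throw_A = 339 × sin(49.1°) = 256.2 m
throw_B = 261 × sin(56°) = 216.4 m
total = 256.2 + 216.4 = 473 m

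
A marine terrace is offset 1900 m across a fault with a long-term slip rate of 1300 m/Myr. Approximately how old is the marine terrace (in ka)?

age = offset / rate = 1900 m / (1300 m/Myr) = 1.46e+06 yr = 1460 ka

1460 ka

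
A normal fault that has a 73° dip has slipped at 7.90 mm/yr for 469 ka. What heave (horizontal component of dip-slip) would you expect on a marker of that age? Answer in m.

1080 m

dip-slip = rate × time = 7.90 mm/yr × 469 ka = 3705 m
heave = dip-slip × cos(dip) = 3705 × cos(73°) = 1080 m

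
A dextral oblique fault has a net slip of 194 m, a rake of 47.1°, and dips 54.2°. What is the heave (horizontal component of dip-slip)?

83.1 m

dip-slip = net slip × sin(rake) = 194 m × sin(47.1°) = 142.1 m
heave = dip-slip × cos(dip) = 142.1 × cos(54.2°) = 83.1 m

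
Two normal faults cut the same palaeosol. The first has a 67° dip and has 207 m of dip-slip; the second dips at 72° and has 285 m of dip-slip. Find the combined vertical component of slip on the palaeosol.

462 m

throw_A = 207 × sin(67°) = 190.5 m
throw_B = 285 × sin(72°) = 271.1 m
total = 190.5 + 271.1 = 462 m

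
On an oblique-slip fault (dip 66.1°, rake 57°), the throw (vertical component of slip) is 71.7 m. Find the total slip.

93.5 m

dip-slip = throw / sin(dip) = 71.7 / sin(66.1°) = 78.42 m
net slip = dip-slip / sin(rake) = 78.42 / sin(57°) = 93.5 m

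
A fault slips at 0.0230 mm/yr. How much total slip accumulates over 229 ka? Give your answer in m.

slip = rate × time = 0.0230 mm/yr × 229 ka = 5.27 m

5.27 m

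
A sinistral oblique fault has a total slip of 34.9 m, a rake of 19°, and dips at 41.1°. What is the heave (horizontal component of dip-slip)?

dip-slip = net slip × sin(rake) = 34.9 m × sin(19°) = 11.36 m
heave = dip-slip × cos(dip) = 11.36 × cos(41.1°) = 8.56 m

8.56 m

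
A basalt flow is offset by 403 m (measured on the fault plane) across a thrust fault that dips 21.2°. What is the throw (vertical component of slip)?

146 m

throw = dip-slip × sin(dip) = 403 m × sin(21.2°) = 146 m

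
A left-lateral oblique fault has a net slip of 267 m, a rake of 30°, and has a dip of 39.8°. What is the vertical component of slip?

85.5 m

dip-slip = net slip × sin(rake) = 267 m × sin(30°) = 133.5 m
throw = dip-slip × sin(dip) = 133.5 × sin(39.8°) = 85.5 m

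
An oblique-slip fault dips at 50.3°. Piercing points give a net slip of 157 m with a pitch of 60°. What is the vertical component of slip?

dip-slip = net slip × sin(rake) = 157 m × sin(60°) = 136 m
throw = dip-slip × sin(dip) = 136 × sin(50.3°) = 105 m

105 m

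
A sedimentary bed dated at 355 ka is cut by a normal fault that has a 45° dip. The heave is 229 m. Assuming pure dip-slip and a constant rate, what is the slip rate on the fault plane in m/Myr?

dip-slip = heave / cos(dip) = 229 m / cos(45°) = 323.9 m
rate = 323.9 m / 355 ka = 0.000912 m/yr = 912 m/Myr

912 m/Myr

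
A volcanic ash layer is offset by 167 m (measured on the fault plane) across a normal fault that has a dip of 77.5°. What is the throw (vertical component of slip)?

163 m

throw = dip-slip × sin(dip) = 167 m × sin(77.5°) = 163 m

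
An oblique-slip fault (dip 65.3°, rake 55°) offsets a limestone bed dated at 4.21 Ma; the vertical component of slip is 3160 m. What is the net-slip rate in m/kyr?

dip-slip = throw / sin(dip) = 3160 / sin(65.3°) = 3478 m
net slip = dip-slip / sin(rake) = 3478 / sin(55°) = 4246 m
rate = 4246 m / 4.21 Ma = 0.00101 m/yr = 1.01 m/kyr

1.01 m/kyr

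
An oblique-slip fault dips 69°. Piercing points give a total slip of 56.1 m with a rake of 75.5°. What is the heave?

dip-slip = net slip × sin(rake) = 56.1 m × sin(75.5°) = 54.31 m
heave = dip-slip × cos(dip) = 54.31 × cos(69°) = 19.5 m

19.5 m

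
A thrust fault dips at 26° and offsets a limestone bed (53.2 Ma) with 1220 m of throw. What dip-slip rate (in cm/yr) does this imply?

0.00523 cm/yr

dip-slip = throw / sin(dip) = 1220 m / sin(26°) = 2783 m
rate = 2783 m / 53.2 Ma = 0.0000523 m/yr = 0.00523 cm/yr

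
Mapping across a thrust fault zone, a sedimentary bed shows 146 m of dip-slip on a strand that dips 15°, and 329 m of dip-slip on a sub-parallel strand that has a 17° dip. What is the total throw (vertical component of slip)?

134 m

throw_A = 146 × sin(15°) = 37.79 m
throw_B = 329 × sin(17°) = 96.19 m
total = 37.79 + 96.19 = 134 m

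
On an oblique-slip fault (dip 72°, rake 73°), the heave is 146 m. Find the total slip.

dip-slip = heave / cos(dip) = 146 / cos(72°) = 472.5 m
net slip = dip-slip / sin(rake) = 472.5 / sin(73°) = 494 m

494 m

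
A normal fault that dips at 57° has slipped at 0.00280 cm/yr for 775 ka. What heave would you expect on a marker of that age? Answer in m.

dip-slip = rate × time = 0.00280 cm/yr × 775 ka = 21.70 m
heave = dip-slip × cos(dip) = 21.70 × cos(57°) = 11.8 m

11.8 m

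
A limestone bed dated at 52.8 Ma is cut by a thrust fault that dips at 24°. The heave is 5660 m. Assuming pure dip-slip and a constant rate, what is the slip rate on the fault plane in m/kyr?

0.117 m/kyr

dip-slip = heave / cos(dip) = 5660 m / cos(24°) = 6196 m
rate = 6196 m / 52.8 Ma = 0.000117 m/yr = 0.117 m/kyr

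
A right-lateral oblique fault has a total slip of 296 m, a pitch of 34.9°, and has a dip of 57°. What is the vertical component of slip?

142 m

dip-slip = net slip × sin(rake) = 296 m × sin(34.9°) = 169.4 m
throw = dip-slip × sin(dip) = 169.4 × sin(57°) = 142 m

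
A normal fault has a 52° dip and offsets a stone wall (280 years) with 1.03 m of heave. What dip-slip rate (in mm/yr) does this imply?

5.97 mm/yr

dip-slip = heave / cos(dip) = 1.03 m / cos(52°) = 1.673 m
rate = 1.673 m / 280 years = 0.00597 m/yr = 5.97 mm/yr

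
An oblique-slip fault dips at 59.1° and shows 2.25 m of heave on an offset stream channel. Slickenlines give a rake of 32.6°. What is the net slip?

dip-slip = heave / cos(dip) = 2.25 / cos(59.1°) = 4.381 m
net slip = dip-slip / sin(rake) = 4.381 / sin(32.6°) = 8.13 m

8.13 m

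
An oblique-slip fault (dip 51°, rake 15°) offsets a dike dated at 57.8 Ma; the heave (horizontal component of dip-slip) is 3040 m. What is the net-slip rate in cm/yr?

0.0323 cm/yr

dip-slip = heave / cos(dip) = 3040 / cos(51°) = 4831 m
net slip = dip-slip / sin(rake) = 4831 / sin(15°) = 18660 m
rate = 18660 m / 57.8 Ma = 0.000323 m/yr = 0.0323 cm/yr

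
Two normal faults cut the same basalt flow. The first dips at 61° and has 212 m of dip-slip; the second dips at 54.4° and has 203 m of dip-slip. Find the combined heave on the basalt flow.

221 m

heave_A = 212 × cos(61°) = 102.8 m
heave_B = 203 × cos(54.4°) = 118.2 m
total = 102.8 + 118.2 = 221 m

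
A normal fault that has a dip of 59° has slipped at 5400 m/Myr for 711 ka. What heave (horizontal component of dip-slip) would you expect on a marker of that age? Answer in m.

dip-slip = rate × time = 5400 m/Myr × 711 ka = 3839 m
heave = dip-slip × cos(dip) = 3839 × cos(59°) = 1980 m

1980 m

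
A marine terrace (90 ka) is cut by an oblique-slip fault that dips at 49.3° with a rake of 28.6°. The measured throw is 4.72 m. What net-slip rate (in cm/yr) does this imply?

dip-slip = throw / sin(dip) = 4.72 / sin(49.3°) = 6.226 m
net slip = dip-slip / sin(rake) = 6.226 / sin(28.6°) = 13.01 m
rate = 13.01 m / 90 ka = 0.000145 m/yr = 0.0145 cm/yr

0.0145 cm/yr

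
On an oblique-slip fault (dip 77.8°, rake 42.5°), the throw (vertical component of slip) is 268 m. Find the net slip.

dip-slip = throw / sin(dip) = 268 / sin(77.8°) = 274.2 m
net slip = dip-slip / sin(rake) = 274.2 / sin(42.5°) = 406 m

406 m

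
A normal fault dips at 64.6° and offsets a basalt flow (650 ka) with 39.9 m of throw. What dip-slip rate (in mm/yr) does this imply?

dip-slip = throw / sin(dip) = 39.9 m / sin(64.6°) = 44.17 m
rate = 44.17 m / 650 ka = 0.0000680 m/yr = 0.0680 mm/yr

0.0680 mm/yr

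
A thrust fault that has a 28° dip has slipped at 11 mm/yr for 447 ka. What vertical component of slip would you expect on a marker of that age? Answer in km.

2.31 km

dip-slip = rate × time = 11 mm/yr × 447 ka = 4917 m
throw = dip-slip × sin(dip) = 4917 × sin(28°) = 2310 m = 2.31 km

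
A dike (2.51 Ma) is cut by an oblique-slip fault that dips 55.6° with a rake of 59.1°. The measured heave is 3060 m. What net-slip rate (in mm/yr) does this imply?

dip-slip = heave / cos(dip) = 3060 / cos(55.6°) = 5416 m
net slip = dip-slip / sin(rake) = 5416 / sin(59.1°) = 6312 m
rate = 6312 m / 2.51 Ma = 0.00251 m/yr = 2.51 mm/yr

2.51 mm/yr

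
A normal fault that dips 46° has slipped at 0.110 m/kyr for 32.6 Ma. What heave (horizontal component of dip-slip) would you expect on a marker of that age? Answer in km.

dip-slip = rate × time = 0.110 m/kyr × 32.6 Ma = 3586 m
heave = dip-slip × cos(dip) = 3586 × cos(46°) = 2490 m = 2.49 km

2.49 km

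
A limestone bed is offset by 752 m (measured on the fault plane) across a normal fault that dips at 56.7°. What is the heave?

413 m

heave = dip-slip × cos(dip) = 752 m × cos(56.7°) = 413 m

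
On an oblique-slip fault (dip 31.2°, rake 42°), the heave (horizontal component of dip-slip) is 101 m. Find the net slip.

dip-slip = heave / cos(dip) = 101 / cos(31.2°) = 118.1 m
net slip = dip-slip / sin(rake) = 118.1 / sin(42°) = 176 m

176 m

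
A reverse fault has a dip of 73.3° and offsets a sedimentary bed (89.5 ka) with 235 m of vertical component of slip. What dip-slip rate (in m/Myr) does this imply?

dip-slip = throw / sin(dip) = 235 m / sin(73.3°) = 245.3 m
rate = 245.3 m / 89.5 ka = 0.00274 m/yr = 2740 m/Myr

2740 m/Myr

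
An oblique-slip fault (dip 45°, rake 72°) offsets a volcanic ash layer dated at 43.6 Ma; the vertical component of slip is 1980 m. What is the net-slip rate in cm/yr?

dip-slip = throw / sin(dip) = 1980 / sin(45°) = 2800 m
net slip = dip-slip / sin(rake) = 2800 / sin(72°) = 2944 m
rate = 2944 m / 43.6 Ma = 0.0000675 m/yr = 0.00675 cm/yr

0.00675 cm/yr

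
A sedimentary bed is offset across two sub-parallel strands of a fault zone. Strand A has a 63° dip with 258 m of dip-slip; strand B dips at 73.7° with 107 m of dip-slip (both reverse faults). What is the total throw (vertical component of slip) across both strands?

throw_A = 258 × sin(63°) = 229.9 m
throw_B = 107 × sin(73.7°) = 102.7 m
total = 229.9 + 102.7 = 333 m

333 m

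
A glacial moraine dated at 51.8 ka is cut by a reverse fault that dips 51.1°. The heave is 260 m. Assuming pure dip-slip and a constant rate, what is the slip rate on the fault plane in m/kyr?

dip-slip = heave / cos(dip) = 260 m / cos(51.1°) = 414 m
rate = 414 m / 51.8 ka = 0.00799 m/yr = 7.99 m/kyr

7.99 m/kyr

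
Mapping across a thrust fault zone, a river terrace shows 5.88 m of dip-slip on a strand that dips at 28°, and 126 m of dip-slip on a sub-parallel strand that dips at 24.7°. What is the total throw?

55.4 m

throw_A = 5.88 × sin(28°) = 2.760 m
throw_B = 126 × sin(24.7°) = 52.65 m
total = 2.760 + 52.65 = 55.4 m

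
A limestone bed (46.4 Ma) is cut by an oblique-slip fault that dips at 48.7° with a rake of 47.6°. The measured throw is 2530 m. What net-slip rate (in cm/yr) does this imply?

0.00983 cm/yr

dip-slip = throw / sin(dip) = 2530 / sin(48.7°) = 3368 m
net slip = dip-slip / sin(rake) = 3368 / sin(47.6°) = 4560 m
rate = 4560 m / 46.4 Ma = 0.0000983 m/yr = 0.00983 cm/yr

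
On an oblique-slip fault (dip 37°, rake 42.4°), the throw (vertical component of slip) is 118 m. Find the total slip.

291 m

dip-slip = throw / sin(dip) = 118 / sin(37°) = 196.1 m
net slip = dip-slip / sin(rake) = 196.1 / sin(42.4°) = 291 m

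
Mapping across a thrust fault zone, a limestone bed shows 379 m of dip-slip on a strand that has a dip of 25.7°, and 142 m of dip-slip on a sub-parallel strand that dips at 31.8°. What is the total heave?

heave_A = 379 × cos(25.7°) = 341.5 m
heave_B = 142 × cos(31.8°) = 120.7 m
total = 341.5 + 120.7 = 462 m

462 m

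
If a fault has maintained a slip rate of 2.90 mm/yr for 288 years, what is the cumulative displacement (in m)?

slip = rate × time = 2.90 mm/yr × 288 years = 0.835 m

0.835 m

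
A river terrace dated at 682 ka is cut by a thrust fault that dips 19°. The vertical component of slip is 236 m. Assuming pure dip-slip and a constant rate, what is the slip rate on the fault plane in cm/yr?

0.106 cm/yr

dip-slip = throw / sin(dip) = 236 m / sin(19°) = 724.9 m
rate = 724.9 m / 682 ka = 0.00106 m/yr = 0.106 cm/yr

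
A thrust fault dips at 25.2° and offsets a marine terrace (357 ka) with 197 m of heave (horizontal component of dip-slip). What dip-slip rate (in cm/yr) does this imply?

0.0610 cm/yr

dip-slip = heave / cos(dip) = 197 m / cos(25.2°) = 217.7 m
rate = 217.7 m / 357 ka = 0.000610 m/yr = 0.0610 cm/yr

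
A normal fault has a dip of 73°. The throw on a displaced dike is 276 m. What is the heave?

heave = throw / tan(dip) = 276 / tan(73°) = 84.4 m

84.4 m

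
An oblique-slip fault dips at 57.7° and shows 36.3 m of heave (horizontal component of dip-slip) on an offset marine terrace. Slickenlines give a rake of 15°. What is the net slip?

262 m

dip-slip = heave / cos(dip) = 36.3 / cos(57.7°) = 67.93 m
net slip = dip-slip / sin(rake) = 67.93 / sin(15°) = 262 m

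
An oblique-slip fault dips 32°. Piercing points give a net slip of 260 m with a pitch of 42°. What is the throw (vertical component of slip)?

92.2 m

dip-slip = net slip × sin(rake) = 260 m × sin(42°) = 174 m
throw = dip-slip × sin(dip) = 174 × sin(32°) = 92.2 m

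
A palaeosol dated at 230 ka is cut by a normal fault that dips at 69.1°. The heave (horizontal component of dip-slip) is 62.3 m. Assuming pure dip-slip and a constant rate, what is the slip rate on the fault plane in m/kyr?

0.759 m/kyr

dip-slip = heave / cos(dip) = 62.3 m / cos(69.1°) = 174.6 m
rate = 174.6 m / 230 ka = 0.000759 m/yr = 0.759 m/kyr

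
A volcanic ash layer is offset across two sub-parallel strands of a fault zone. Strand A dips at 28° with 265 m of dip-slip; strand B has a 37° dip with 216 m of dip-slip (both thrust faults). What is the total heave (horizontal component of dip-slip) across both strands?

heave_A = 265 × cos(28°) = 234 m
heave_B = 216 × cos(37°) = 172.5 m
total = 234 + 172.5 = 406 m

406 m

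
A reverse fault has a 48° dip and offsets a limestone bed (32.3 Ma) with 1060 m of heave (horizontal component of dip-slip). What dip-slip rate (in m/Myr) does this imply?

dip-slip = heave / cos(dip) = 1060 m / cos(48°) = 1584 m
rate = 1584 m / 32.3 Ma = 0.0000490 m/yr = 49 m/Myr

49 m/Myr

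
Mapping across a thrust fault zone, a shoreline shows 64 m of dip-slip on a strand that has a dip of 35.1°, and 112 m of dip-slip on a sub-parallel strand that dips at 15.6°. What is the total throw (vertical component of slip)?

throw_A = 64 × sin(35.1°) = 36.80 m
throw_B = 112 × sin(15.6°) = 30.12 m
total = 36.80 + 30.12 = 66.9 m

66.9 m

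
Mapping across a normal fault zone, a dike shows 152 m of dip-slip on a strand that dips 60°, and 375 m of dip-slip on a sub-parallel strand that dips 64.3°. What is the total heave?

heave_A = 152 × cos(60°) = 76 m
heave_B = 375 × cos(64.3°) = 162.6 m
total = 76 + 162.6 = 239 m

239 m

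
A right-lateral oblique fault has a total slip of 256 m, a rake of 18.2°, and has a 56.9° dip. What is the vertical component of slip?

67 m

dip-slip = net slip × sin(rake) = 256 m × sin(18.2°) = 79.96 m
throw = dip-slip × sin(dip) = 79.96 × sin(56.9°) = 67 m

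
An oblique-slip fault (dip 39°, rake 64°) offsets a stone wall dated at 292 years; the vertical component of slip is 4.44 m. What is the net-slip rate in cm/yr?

dip-slip = throw / sin(dip) = 4.44 / sin(39°) = 7.055 m
net slip = dip-slip / sin(rake) = 7.055 / sin(64°) = 7.850 m
rate = 7.850 m / 292 years = 0.0269 m/yr = 2.69 cm/yr

2.69 cm/yr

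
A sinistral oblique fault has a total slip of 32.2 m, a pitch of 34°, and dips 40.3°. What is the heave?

13.7 m

dip-slip = net slip × sin(rake) = 32.2 m × sin(34°) = 18.01 m
heave = dip-slip × cos(dip) = 18.01 × cos(40.3°) = 13.7 m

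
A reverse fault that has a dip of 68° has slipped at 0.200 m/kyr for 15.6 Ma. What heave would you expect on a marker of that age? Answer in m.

1170 m

dip-slip = rate × time = 0.200 m/kyr × 15.6 Ma = 3120 m
heave = dip-slip × cos(dip) = 3120 × cos(68°) = 1170 m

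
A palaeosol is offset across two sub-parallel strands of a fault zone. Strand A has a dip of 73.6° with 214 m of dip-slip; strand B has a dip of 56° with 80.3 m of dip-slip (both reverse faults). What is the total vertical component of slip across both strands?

throw_A = 214 × sin(73.6°) = 205.3 m
throw_B = 80.3 × sin(56°) = 66.57 m
total = 205.3 + 66.57 = 272 m

272 m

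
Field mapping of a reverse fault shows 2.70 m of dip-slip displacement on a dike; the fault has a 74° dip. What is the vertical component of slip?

throw = dip-slip × sin(dip) = 2.70 m × sin(74°) = 2.60 m

2.60 m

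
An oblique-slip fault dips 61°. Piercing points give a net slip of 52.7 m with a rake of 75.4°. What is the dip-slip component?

51 m

dip-slip = net slip × sin(rake) = 52.7 m × sin(75.4°) = 51 m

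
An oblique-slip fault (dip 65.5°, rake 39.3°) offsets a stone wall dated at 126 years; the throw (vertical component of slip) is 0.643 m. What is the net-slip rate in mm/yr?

8.85 mm/yr

dip-slip = throw / sin(dip) = 0.643 / sin(65.5°) = 0.7066 m
net slip = dip-slip / sin(rake) = 0.7066 / sin(39.3°) = 1.116 m
rate = 1.116 m / 126 years = 0.00885 m/yr = 8.85 mm/yr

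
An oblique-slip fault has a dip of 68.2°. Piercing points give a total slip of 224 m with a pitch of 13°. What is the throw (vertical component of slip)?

dip-slip = net slip × sin(rake) = 224 m × sin(13°) = 50.39 m
throw = dip-slip × sin(dip) = 50.39 × sin(68.2°) = 46.8 m

46.8 m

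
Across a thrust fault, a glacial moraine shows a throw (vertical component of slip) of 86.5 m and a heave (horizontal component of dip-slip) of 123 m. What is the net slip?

150 m

net slip = √(throw² + heave²) = √(86.5² + 123²) = 150 m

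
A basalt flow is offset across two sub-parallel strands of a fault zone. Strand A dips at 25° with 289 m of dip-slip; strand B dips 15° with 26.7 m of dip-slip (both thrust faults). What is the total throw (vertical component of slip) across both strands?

129 m

throw_A = 289 × sin(25°) = 122.1 m
throw_B = 26.7 × sin(15°) = 6.910 m
total = 122.1 + 6.910 = 129 m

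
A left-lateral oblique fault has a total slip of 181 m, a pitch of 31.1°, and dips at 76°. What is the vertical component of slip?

90.7 m

dip-slip = net slip × sin(rake) = 181 m × sin(31.1°) = 93.49 m
throw = dip-slip × sin(dip) = 93.49 × sin(76°) = 90.7 m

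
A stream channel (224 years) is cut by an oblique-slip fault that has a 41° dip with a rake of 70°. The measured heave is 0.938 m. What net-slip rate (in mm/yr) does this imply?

5.90 mm/yr

dip-slip = heave / cos(dip) = 0.938 / cos(41°) = 1.243 m
net slip = dip-slip / sin(rake) = 1.243 / sin(70°) = 1.323 m
rate = 1.323 m / 224 years = 0.00590 m/yr = 5.90 mm/yr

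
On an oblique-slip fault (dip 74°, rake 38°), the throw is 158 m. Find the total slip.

267 m

dip-slip = throw / sin(dip) = 158 / sin(74°) = 164.4 m
net slip = dip-slip / sin(rake) = 164.4 / sin(38°) = 267 m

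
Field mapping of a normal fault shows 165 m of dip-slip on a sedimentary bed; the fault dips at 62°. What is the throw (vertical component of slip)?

146 m

throw = dip-slip × sin(dip) = 165 m × sin(62°) = 146 m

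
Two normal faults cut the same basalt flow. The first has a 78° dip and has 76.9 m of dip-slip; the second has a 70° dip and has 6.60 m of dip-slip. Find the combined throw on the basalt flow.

81.4 m

throw_A = 76.9 × sin(78°) = 75.22 m
throw_B = 6.60 × sin(70°) = 6.202 m
total = 75.22 + 6.202 = 81.4 m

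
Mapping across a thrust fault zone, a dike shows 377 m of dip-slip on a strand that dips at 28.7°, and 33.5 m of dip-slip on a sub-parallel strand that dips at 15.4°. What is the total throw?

throw_A = 377 × sin(28.7°) = 181 m
throw_B = 33.5 × sin(15.4°) = 8.896 m
total = 181 + 8.896 = 190 m

190 m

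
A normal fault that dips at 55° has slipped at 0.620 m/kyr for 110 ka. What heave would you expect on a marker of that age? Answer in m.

dip-slip = rate × time = 0.620 m/kyr × 110 ka = 68.20 m
heave = dip-slip × cos(dip) = 68.20 × cos(55°) = 39.1 m

39.1 m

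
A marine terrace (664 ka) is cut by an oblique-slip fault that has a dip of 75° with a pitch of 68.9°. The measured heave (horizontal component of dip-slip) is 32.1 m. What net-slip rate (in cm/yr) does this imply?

0.0200 cm/yr

dip-slip = heave / cos(dip) = 32.1 / cos(75°) = 124 m
net slip = dip-slip / sin(rake) = 124 / sin(68.9°) = 132.9 m
rate = 132.9 m / 664 ka = 0.000200 m/yr = 0.0200 cm/yr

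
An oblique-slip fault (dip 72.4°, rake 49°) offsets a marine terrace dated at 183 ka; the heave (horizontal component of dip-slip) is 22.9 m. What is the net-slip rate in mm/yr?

dip-slip = heave / cos(dip) = 22.9 / cos(72.4°) = 75.74 m
net slip = dip-slip / sin(rake) = 75.74 / sin(49°) = 100.3 m
rate = 100.3 m / 183 ka = 0.000548 m/yr = 0.548 mm/yr

0.548 mm/yr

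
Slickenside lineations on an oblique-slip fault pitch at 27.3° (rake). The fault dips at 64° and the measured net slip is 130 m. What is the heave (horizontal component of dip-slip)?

dip-slip = net slip × sin(rake) = 130 m × sin(27.3°) = 59.62 m
heave = dip-slip × cos(dip) = 59.62 × cos(64°) = 26.1 m

26.1 m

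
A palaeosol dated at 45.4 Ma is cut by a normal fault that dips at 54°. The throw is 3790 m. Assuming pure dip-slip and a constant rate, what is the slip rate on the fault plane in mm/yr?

0.103 mm/yr

dip-slip = throw / sin(dip) = 3790 m / sin(54°) = 4685 m
rate = 4685 m / 45.4 Ma = 0.000103 m/yr = 0.103 mm/yr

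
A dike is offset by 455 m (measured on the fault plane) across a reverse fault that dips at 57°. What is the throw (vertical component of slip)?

382 m

throw = dip-slip × sin(dip) = 455 m × sin(57°) = 382 m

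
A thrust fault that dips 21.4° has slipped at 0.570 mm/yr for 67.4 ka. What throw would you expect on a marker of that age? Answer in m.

14 m

dip-slip = rate × time = 0.570 mm/yr × 67.4 ka = 38.42 m
throw = dip-slip × sin(dip) = 38.42 × sin(21.4°) = 14 m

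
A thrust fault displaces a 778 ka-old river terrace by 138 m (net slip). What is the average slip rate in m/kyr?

rate = 138 m / 778 ka = 0.000177 m/yr = 0.177 m/kyr

0.177 m/kyr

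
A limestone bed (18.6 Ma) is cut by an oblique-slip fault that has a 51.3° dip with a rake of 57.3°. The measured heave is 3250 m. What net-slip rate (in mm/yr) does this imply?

0.332 mm/yr

dip-slip = heave / cos(dip) = 3250 / cos(51.3°) = 5198 m
net slip = dip-slip / sin(rake) = 5198 / sin(57.3°) = 6177 m
rate = 6177 m / 18.6 Ma = 0.000332 m/yr = 0.332 mm/yr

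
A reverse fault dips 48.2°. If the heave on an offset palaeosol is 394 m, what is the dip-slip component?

591 m

dip-slip = heave / cos(dip) = 394 / cos(48.2°) = 591 m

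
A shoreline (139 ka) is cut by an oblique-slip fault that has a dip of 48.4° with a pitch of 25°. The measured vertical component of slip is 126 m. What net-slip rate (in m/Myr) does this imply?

dip-slip = throw / sin(dip) = 126 / sin(48.4°) = 168.5 m
net slip = dip-slip / sin(rake) = 168.5 / sin(25°) = 398.7 m
rate = 398.7 m / 139 ka = 0.00287 m/yr = 2870 m/Myr

2870 m/Myr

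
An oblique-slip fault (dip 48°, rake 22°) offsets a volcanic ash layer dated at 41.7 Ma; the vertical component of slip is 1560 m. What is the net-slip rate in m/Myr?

134 m/Myr

dip-slip = throw / sin(dip) = 1560 / sin(48°) = 2099 m
net slip = dip-slip / sin(rake) = 2099 / sin(22°) = 5604 m
rate = 5604 m / 41.7 Ma = 0.000134 m/yr = 134 m/Myr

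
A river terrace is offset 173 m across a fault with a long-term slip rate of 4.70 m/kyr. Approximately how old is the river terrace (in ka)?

age = offset / rate = 173 m / (4.70 m/kyr) = 36800 yr = 36.8 ka

36.8 ka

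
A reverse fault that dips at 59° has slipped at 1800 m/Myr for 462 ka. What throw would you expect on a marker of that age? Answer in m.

dip-slip = rate × time = 1800 m/Myr × 462 ka = 831.6 m
throw = dip-slip × sin(dip) = 831.6 × sin(59°) = 713 m

713 m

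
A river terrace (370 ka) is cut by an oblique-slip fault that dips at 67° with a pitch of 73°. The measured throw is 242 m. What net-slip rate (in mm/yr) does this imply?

0.743 mm/yr

dip-slip = throw / sin(dip) = 242 / sin(67°) = 262.9 m
net slip = dip-slip / sin(rake) = 262.9 / sin(73°) = 274.9 m
rate = 274.9 m / 370 ka = 0.000743 m/yr = 0.743 mm/yr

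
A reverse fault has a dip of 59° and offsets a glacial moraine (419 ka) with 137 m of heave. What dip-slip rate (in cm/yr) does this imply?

dip-slip = heave / cos(dip) = 137 m / cos(59°) = 266 m
rate = 266 m / 419 ka = 0.000635 m/yr = 0.0635 cm/yr

0.0635 cm/yr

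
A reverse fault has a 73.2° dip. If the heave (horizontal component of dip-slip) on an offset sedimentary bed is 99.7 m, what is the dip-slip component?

dip-slip = heave / cos(dip) = 99.7 / cos(73.2°) = 345 m

345 m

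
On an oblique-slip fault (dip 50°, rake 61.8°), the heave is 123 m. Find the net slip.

dip-slip = heave / cos(dip) = 123 / cos(50°) = 191.4 m
net slip = dip-slip / sin(rake) = 191.4 / sin(61.8°) = 217 m

217 m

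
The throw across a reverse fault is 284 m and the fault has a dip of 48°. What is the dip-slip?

382 m

dip-slip = throw / sin(dip) = 284 / sin(48°) = 382 m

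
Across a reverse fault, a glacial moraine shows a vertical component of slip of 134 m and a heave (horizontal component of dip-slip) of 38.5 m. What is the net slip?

net slip = √(throw² + heave²) = √(134² + 38.5²) = 139 m

139 m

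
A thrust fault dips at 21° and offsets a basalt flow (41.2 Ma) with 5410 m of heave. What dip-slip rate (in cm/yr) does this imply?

dip-slip = heave / cos(dip) = 5410 m / cos(21°) = 5795 m
rate = 5795 m / 41.2 Ma = 0.000141 m/yr = 0.0141 cm/yr

0.0141 cm/yr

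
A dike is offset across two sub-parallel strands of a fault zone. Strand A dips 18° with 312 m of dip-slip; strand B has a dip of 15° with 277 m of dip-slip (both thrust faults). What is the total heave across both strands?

heave_A = 312 × cos(18°) = 296.7 m
heave_B = 277 × cos(15°) = 267.6 m
total = 296.7 + 267.6 = 564 m

564 m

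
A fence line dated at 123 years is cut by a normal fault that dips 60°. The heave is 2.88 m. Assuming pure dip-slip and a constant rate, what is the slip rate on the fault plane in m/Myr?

46800 m/Myr

dip-slip = heave / cos(dip) = 2.88 m / cos(60°) = 5.760 m
rate = 5.760 m / 123 years = 0.0468 m/yr = 46800 m/Myr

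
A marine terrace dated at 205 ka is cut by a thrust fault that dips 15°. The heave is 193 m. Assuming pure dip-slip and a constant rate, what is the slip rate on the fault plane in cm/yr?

dip-slip = heave / cos(dip) = 193 m / cos(15°) = 199.8 m
rate = 199.8 m / 205 ka = 0.000975 m/yr = 0.0975 cm/yr

0.0975 cm/yr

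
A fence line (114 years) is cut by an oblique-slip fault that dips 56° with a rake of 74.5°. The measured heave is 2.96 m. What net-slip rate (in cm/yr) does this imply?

4.82 cm/yr

dip-slip = heave / cos(dip) = 2.96 / cos(56°) = 5.293 m
net slip = dip-slip / sin(rake) = 5.293 / sin(74.5°) = 5.493 m
rate = 5.493 m / 114 years = 0.0482 m/yr = 4.82 cm/yr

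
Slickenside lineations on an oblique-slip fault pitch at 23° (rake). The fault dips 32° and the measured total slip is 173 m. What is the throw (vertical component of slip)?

dip-slip = net slip × sin(rake) = 173 m × sin(23°) = 67.60 m
throw = dip-slip × sin(dip) = 67.60 × sin(32°) = 35.8 m

35.8 m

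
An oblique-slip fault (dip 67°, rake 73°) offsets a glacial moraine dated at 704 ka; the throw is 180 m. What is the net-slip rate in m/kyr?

0.290 m/kyr

dip-slip = throw / sin(dip) = 180 / sin(67°) = 195.5 m
net slip = dip-slip / sin(rake) = 195.5 / sin(73°) = 204.5 m
rate = 204.5 m / 704 ka = 0.000290 m/yr = 0.290 m/kyr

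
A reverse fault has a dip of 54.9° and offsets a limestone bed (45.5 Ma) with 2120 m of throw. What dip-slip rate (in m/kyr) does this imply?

dip-slip = throw / sin(dip) = 2120 m / sin(54.9°) = 2591 m
rate = 2591 m / 45.5 Ma = 0.0000569 m/yr = 0.0569 m/kyr

0.0569 m/kyr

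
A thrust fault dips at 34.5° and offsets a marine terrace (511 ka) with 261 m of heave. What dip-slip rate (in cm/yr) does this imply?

0.0620 cm/yr

dip-slip = heave / cos(dip) = 261 m / cos(34.5°) = 316.7 m
rate = 316.7 m / 511 ka = 0.000620 m/yr = 0.0620 cm/yr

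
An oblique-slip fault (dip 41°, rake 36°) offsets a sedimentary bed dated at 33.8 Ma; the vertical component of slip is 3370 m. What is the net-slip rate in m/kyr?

dip-slip = throw / sin(dip) = 3370 / sin(41°) = 5137 m
net slip = dip-slip / sin(rake) = 5137 / sin(36°) = 8739 m
rate = 8739 m / 33.8 Ma = 0.000259 m/yr = 0.259 m/kyr

0.259 m/kyr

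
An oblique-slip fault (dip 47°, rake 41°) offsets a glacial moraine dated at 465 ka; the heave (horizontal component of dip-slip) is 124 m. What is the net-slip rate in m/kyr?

0.596 m/kyr

dip-slip = heave / cos(dip) = 124 / cos(47°) = 181.8 m
net slip = dip-slip / sin(rake) = 181.8 / sin(41°) = 277.1 m
rate = 277.1 m / 465 ka = 0.000596 m/yr = 0.596 m/kyr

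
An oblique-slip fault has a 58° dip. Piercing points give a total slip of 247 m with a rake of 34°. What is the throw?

117 m

dip-slip = net slip × sin(rake) = 247 m × sin(34°) = 138.1 m
throw = dip-slip × sin(dip) = 138.1 × sin(58°) = 117 m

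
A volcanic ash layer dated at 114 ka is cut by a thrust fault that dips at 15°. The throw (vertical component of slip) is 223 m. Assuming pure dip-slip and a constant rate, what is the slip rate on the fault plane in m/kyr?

7.56 m/kyr

dip-slip = throw / sin(dip) = 223 m / sin(15°) = 861.6 m
rate = 861.6 m / 114 ka = 0.00756 m/yr = 7.56 m/kyr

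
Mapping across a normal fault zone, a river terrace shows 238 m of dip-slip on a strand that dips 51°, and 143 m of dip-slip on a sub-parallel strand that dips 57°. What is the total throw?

305 m

throw_A = 238 × sin(51°) = 185 m
throw_B = 143 × sin(57°) = 119.9 m
total = 185 + 119.9 = 305 m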